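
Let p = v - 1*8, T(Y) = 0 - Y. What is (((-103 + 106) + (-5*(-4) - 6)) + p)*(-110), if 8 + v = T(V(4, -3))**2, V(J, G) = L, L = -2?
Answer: -550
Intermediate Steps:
V(J, G) = -2
T(Y) = -Y
v = -4 (v = -8 + (-1*(-2))**2 = -8 + 2**2 = -8 + 4 = -4)
p = -12 (p = -4 - 1*8 = -4 - 8 = -12)
(((-103 + 106) + (-5*(-4) - 6)) + p)*(-110) = (((-103 + 106) + (-5*(-4) - 6)) - 12)*(-110) = ((3 + (20 - 6)) - 12)*(-110) = ((3 + 14) - 12)*(-110) = (17 - 12)*(-110) = 5*(-110) = -550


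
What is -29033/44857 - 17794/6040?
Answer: -486772389/135468140 ≈ -3.5933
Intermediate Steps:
-29033/44857 - 17794/6040 = -29033*1/44857 - 17794*1/6040 = -29033/44857 - 8897/3020 = -486772389/135468140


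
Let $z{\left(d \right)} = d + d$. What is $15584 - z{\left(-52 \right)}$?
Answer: $15688$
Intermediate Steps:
$z{\left(d \right)} = 2 d$
$15584 - z{\left(-52 \right)} = 15584 - 2 \left(-52\right) = 15584 - -104 = 15584 + 104 = 15688$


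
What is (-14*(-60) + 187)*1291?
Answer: 1325857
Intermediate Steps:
(-14*(-60) + 187)*1291 = (840 + 187)*1291 = 1027*1291 = 1325857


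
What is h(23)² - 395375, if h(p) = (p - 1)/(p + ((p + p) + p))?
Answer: -836613379/2116 ≈ -3.9538e+5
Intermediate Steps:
h(p) = (-1 + p)/(4*p) (h(p) = (-1 + p)/(p + (2*p + p)) = (-1 + p)/(p + 3*p) = (-1 + p)/((4*p)) = (-1 + p)*(1/(4*p)) = (-1 + p)/(4*p))
h(23)² - 395375 = ((¼)*(-1 + 23)/23)² - 395375 = ((¼)*(1/23)*22)² - 395375 = (11/46)² - 395375 = 121/2116 - 395375 = -836613379/2116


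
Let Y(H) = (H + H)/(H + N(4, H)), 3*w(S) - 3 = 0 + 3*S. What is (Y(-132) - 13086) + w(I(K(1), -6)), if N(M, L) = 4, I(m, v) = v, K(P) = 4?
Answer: -209423/16 ≈ -13089.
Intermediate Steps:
w(S) = 1 + S (w(S) = 1 + (0 + 3*S)/3 = 1 + (3*S)/3 = 1 + S)
Y(H) = 2*H/(4 + H) (Y(H) = (H + H)/(H + 4) = (2*H)/(4 + H) = 2*H/(4 + H))
(Y(-132) - 13086) + w(I(K(1), -6)) = (2*(-132)/(4 - 132) - 13086) + (1 - 6) = (2*(-132)/(-128) - 13086) - 5 = (2*(-132)*(-1/128) - 13086) - 5 = (33/16 - 13086) - 5 = -209343/16 - 5 = -209423/16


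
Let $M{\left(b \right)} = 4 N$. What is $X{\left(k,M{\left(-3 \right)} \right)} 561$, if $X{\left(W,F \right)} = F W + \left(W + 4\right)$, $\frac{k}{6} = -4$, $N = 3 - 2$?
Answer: $-65076$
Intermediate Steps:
$N = 1$
$k = -24$ ($k = 6 \left(-4\right) = -24$)
$M{\left(b \right)} = 4$ ($M{\left(b \right)} = 4 \cdot 1 = 4$)
$X{\left(W,F \right)} = 4 + W + F W$ ($X{\left(W,F \right)} = F W + \left(4 + W\right) = 4 + W + F W$)
$X{\left(k,M{\left(-3 \right)} \right)} 561 = \left(4 - 24 + 4 \left(-24\right)\right) 561 = \left(4 - 24 - 96\right) 561 = \left(-116\right) 561 = -65076$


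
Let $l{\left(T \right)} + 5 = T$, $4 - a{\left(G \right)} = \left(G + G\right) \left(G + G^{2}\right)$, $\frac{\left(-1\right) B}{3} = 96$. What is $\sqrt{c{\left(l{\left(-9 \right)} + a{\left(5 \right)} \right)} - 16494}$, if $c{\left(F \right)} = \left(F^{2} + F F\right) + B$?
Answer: $\sqrt{175418} \approx 418.83$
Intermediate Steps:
$B = -288$ ($B = \left(-3\right) 96 = -288$)
$a{\left(G \right)} = 4 - 2 G \left(G + G^{2}\right)$ ($a{\left(G \right)} = 4 - \left(G + G\right) \left(G + G^{2}\right) = 4 - 2 G \left(G + G^{2}\right)$)
$l{\left(T \right)} = -5 + T$
$c{\left(F \right)} = -288 + 2 F^{2}$ ($c{\left(F \right)} = \left(F^{2} + F F\right) - 288 = \left(F^{2} + F^{2}\right) - 288 = 2 F^{2} - 288 = -288 + 2 F^{2}$)
$\sqrt{c{\left(l{\left(-9 \right)} + a{\left(5 \right)} \right)} - 16494} = \sqrt{\left(-288 + 2 \left(\left(-5 - 9\right) - \left(-4 + 50 + 250\right)\right)^{2}\right) - 16494} = \sqrt{\left(-288 + 2 \left(-14 - 296\right)^{2}\right) - 16494} = \sqrt{\left(-288 + 2 \left(-310\right)^{2}\right) - 16494} = \sqrt{\left(-288 + 2 \cdot 96100\right) - 16494} = \sqrt{\left(-288 + 192200\right) - 16494} = \sqrt{191912 - 16494} = \sqrt{175418}$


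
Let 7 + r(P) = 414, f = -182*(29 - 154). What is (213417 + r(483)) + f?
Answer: 236574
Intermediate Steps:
f = 22750 (f = -182*(-125) = 22750)
r(P) = 407 (r(P) = -7 + 414 = 407)
(213417 + r(483)) + f = (213417 + 407) + 22750 = 213824 + 22750 = 236574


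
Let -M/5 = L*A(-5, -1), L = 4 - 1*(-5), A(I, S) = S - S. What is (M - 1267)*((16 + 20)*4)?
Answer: -182448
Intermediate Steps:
A(I, S) = 0
L = 9 (L = 4 + 5 = 9)
M = 0 (M = -45*0 = -5*0 = 0)
(M - 1267)*((16 + 20)*4) = (0 - 1267)*((16 + 20)*4) = -45612*4 = -1267*144 = -182448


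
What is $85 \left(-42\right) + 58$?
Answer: $-3512$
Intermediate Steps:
$85 \left(-42\right) + 58 = -3570 + 58 = -3512$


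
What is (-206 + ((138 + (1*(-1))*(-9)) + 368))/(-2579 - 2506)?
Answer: -103/1695 ≈ -0.060767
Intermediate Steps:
(-206 + ((138 + (1*(-1))*(-9)) + 368))/(-2579 - 2506) = (-206 + ((138 - 1*(-9)) + 368))/(-5085) = (-206 + ((138 + 9) + 368))*(-1/5085) = (-206 + (147 + 368))*(-1/5085) = (-206 + 515)*(-1/5085) = 309*(-1/5085) = -103/1695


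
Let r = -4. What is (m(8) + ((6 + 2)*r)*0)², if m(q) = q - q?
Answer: 0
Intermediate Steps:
m(q) = 0
(m(8) + ((6 + 2)*r)*0)² = (0 + ((6 + 2)*(-4))*0)² = (0 + (8*(-4))*0)² = (0 - 32*0)² = (0 + 0)² = 0² = 0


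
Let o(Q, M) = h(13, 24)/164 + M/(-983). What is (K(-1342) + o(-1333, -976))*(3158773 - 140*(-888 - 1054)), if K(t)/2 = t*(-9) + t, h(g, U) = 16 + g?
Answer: 11876003449460655/161212 ≈ 7.3667e+10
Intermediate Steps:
K(t) = -16*t (K(t) = 2*(t*(-9) + t) = 2*(-9*t + t) = 2*(-8*t) = -16*t)
o(Q, M) = 29/164 - M/983 (o(Q, M) = (16 + 13)/164 + M/(-983) = 29*(1/164) + M*(-1/983) = 29/164 - M/983)
(K(-1342) + o(-1333, -976))*(3158773 - 140*(-888 - 1054)) = (-16*(-1342) + (29/164 - 1/983*(-976)))*(3158773 - 140*(-888 - 1054)) = (21472 + (29/164 + 976/983))*(3158773 - 140*(-1942)) = (21472 + 188571/161212)*(3158773 + 271880) = (3461732635/161212)*3430653 = 11876003449460655/161212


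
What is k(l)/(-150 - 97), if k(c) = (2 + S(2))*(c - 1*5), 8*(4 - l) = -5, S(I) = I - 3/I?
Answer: 15/3952 ≈ 0.0037955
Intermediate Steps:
l = 37/8 (l = 4 - ⅛*(-5) = 4 + 5/8 = 37/8 ≈ 4.6250)
k(c) = -25/2 + 5*c/2 (k(c) = (2 + (2 - 3/2))*(c - 1*5) = (2 + (2 - 3*½))*(c - 5) = (2 + (2 - 3/2))*(-5 + c) = (2 + ½)*(-5 + c) = 5*(-5 + c)/2 = -25/2 + 5*c/2)
k(l)/(-150 - 97) = (-25/2 + (5/2)*(37/8))/(-150 - 97) = (-25/2 + 185/16)/(-247) = -1/247*(-15/16) = 15/3952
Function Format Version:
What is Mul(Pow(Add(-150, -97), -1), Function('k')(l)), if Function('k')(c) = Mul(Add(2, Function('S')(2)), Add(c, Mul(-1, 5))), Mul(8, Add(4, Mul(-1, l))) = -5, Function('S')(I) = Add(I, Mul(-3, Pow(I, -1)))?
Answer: Rational(15, 3952) ≈ 0.0037955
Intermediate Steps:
l = Rational(37, 8) (l = Add(4, Mul(Rational(-1, 8), -5)) = Add(4, Rational(5, 8)) = Rational(37, 8) ≈ 4.6250)
Function('k')(c) = Add(Rational(-25, 2), Mul(Rational(5, 2), c)) (Function('k')(c) = Mul(Add(2, Add(2, Mul(-3, Pow(2, -1)))), Add(c, Mul(-1, 5))) = Mul(Add(2, Add(2, Mul(-3, Rational(1, 2)))), Add(c, -5)) = Mul(Add(2, Add(2, Rational(-3, 2))), Add(-5, c)) = Mul(Add(2, Rational(1, 2)), Add(-5, c)) = Mul(Rational(5, 2), Add(-5, c)) = Add(Rational(-25, 2), Mul(Rational(5, 2), c)))
Mul(Pow(Add(-150, -97), -1), Function('k')(l)) = Mul(Pow(Add(-150, -97), -1), Add(Rational(-25, 2), Mul(Rational(5, 2), Rational(37, 8)))) = Mul(Pow(-247, -1), Add(Rational(-25, 2), Rational(185, 16))) = Mul(Rational(-1, 247), Rational(-15, 16)) = Rational(15, 3952)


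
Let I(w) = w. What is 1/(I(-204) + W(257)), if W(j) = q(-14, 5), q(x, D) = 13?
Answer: -1/191 ≈ -0.0052356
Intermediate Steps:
W(j) = 13
1/(I(-204) + W(257)) = 1/(-204 + 13) = 1/(-191) = -1/191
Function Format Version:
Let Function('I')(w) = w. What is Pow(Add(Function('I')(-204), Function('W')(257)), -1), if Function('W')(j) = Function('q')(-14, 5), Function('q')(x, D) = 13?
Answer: Rational(-1, 191) ≈ -0.0052356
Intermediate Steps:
Function('W')(j) = 13
Pow(Add(Function('I')(-204), Function('W')(257)), -1) = Pow(Add(-204, 13), -1) = Pow(-191, -1) = Rational(-1, 191)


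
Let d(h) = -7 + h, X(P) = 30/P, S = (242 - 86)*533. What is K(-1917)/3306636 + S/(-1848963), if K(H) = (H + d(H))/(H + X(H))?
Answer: -12473694330713641/277381416990281532 ≈ -0.044969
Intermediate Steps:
S = 83148 (S = 156*533 = 83148)
K(H) = (-7 + 2*H)/(H + 30/H) (K(H) = (H + (-7 + H))/(H + 30/H) = (-7 + 2*H)/(H + 30/H))
K(-1917)/3306636 + S/(-1848963) = -1917*(-7 + 2*(-1917))/(30 + (-1917)²)/3306636 + 83148/(-1848963) = -1917*(-7 - 3834)/(30 + 3674889)*(1/3306636) + 83148*(-1/1848963) = -1917*(-3841)/3674919*(1/3306636) - 27716/616321 = -1917*1/3674919*(-3841)*(1/3306636) - 27716/616321 = (2454399/1224973)*(1/3306636) - 27716/616321 = 272711/450059980092 - 27716/616321 = -12473694330713641/277381416990281532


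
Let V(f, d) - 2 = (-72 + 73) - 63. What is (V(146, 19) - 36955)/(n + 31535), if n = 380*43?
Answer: -7403/9575 ≈ -0.77316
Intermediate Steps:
V(f, d) = -60 (V(f, d) = 2 + ((-72 + 73) - 63) = 2 + (1 - 63) = 2 - 62 = -60)
n = 16340
(V(146, 19) - 36955)/(n + 31535) = (-60 - 36955)/(16340 + 31535) = -37015/47875 = -37015*1/47875 = -7403/9575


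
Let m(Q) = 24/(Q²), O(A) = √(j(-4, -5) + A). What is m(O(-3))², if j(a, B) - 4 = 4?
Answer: 576/25 ≈ 23.040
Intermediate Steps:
j(a, B) = 8 (j(a, B) = 4 + 4 = 8)
O(A) = √(8 + A)
m(Q) = 24/Q²
m(O(-3))² = (24/(√(8 - 3))²)² = (24/(√5)²)² = (24*(⅕))² = (24/5)² = 576/25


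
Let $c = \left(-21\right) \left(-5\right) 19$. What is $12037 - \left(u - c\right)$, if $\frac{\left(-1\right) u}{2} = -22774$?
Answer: $-31516$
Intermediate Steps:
$c = 1995$ ($c = 105 \cdot 19 = 1995$)
$u = 45548$ ($u = \left(-2\right) \left(-22774\right) = 45548$)
$12037 - \left(u - c\right) = 12037 - \left(45548 - 1995\right) = 12037 - 43553 = -31516$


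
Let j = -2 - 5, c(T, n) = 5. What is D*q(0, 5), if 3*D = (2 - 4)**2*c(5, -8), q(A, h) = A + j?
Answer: -140/3 ≈ -46.667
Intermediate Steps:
j = -7
q(A, h) = -7 + A (q(A, h) = A - 7 = -7 + A)
D = 20/3 (D = ((2 - 4)**2*5)/3 = ((-2)**2*5)/3 = (4*5)/3 = (1/3)*20 = 20/3 ≈ 6.6667)
D*q(0, 5) = 20*(-7 + 0)/3 = (20/3)*(-7) = -140/3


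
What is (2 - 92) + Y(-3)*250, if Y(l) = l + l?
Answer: -1590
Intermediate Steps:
Y(l) = 2*l
(2 - 92) + Y(-3)*250 = (2 - 92) + (2*(-3))*250 = -90 - 6*250 = -90 - 1500 = -1590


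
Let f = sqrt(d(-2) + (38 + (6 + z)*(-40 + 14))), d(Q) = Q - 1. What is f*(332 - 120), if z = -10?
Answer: 212*sqrt(139) ≈ 2499.4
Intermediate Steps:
d(Q) = -1 + Q
f = sqrt(139) (f = sqrt((-1 - 2) + (38 + (6 - 10)*(-40 + 14))) = sqrt(-3 + (38 - 4*(-26))) = sqrt(-3 + (38 + 104)) = sqrt(-3 + 142) = sqrt(139) ≈ 11.790)
f*(332 - 120) = sqrt(139)*(332 - 120) = sqrt(139)*212 = 212*sqrt(139)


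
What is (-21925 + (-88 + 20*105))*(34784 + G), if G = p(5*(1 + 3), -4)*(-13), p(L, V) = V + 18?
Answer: -689029626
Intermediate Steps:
p(L, V) = 18 + V
G = -182 (G = (18 - 4)*(-13) = 14*(-13) = -182)
(-21925 + (-88 + 20*105))*(34784 + G) = (-21925 + (-88 + 20*105))*(34784 - 182) = (-21925 + (-88 + 2100))*34602 = (-21925 + 2012)*34602 = -19913*34602 = -689029626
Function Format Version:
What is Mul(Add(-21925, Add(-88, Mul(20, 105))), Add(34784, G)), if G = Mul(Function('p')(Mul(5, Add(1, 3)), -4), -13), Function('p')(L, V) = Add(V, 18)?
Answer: -689029626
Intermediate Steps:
Function('p')(L, V) = Add(18, V)
G = -182 (G = Mul(Add(18, -4), -13) = Mul(14, -13) = -182)
Mul(Add(-21925, Add(-88, Mul(20, 105))), Add(34784, G)) = Mul(Add(-21925, Add(-88, Mul(20, 105))), Add(34784, -182)) = Mul(Add(-21925, Add(-88, 2100)), 34602) = Mul(Add(-21925, 2012), 34602) = Mul(-19913, 34602) = -689029626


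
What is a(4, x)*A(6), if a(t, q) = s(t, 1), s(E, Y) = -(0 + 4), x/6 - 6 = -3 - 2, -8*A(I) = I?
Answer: 3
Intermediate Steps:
A(I) = -I/8
x = 6 (x = 36 + 6*(-3 - 2) = 36 + 6*(-5) = 36 - 30 = 6)
s(E, Y) = -4 (s(E, Y) = -1*4 = -4)
a(t, q) = -4
a(4, x)*A(6) = -(-1)*6/2 = -4*(-3/4) = 3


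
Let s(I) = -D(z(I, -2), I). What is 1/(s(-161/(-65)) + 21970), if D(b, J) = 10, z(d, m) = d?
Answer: 1/21960 ≈ 4.5537e-5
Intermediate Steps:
s(I) = -10 (s(I) = -1*10 = -10)
1/(s(-161/(-65)) + 21970) = 1/(-10 + 21970) = 1/21960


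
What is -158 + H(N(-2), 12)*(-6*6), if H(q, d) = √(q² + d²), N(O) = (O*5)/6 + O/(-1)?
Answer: -158 - 12*√1297 ≈ -590.17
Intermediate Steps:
N(O) = -O/6 (N(O) = (5*O)*(⅙) + O*(-1) = 5*O/6 - O = -O/6)
H(q, d) = √(d² + q²)
-158 + H(N(-2), 12)*(-6*6) = -158 + √(12² + (-⅙*(-2))²)*(-6*6) = -158 + √(144 + (⅓)²)*(-36) = -158 + √(144 + ⅑)*(-36) = -158 + √(1297/9)*(-36) = -158 + (√1297/3)*(-36) = -158 - 12*√1297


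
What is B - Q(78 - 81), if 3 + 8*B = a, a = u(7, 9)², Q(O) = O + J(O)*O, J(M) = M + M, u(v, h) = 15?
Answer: 51/4 ≈ 12.750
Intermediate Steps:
J(M) = 2*M
Q(O) = O + 2*O² (Q(O) = O + (2*O)*O = O + 2*O²)
a = 225 (a = 15² = 225)
B = 111/4 (B = -3/8 + (⅛)*225 = -3/8 + 225/8 = 111/4 ≈ 27.750)
B - Q(78 - 81) = 111/4 - (78 - 81)*(1 + 2*(78 - 81)) = 111/4 - (-3)*(1 + 2*(-3)) = 111/4 - (-3)*(1 - 6) = 111/4 - (-3)*(-5) = 111/4 - 1*15 = 111/4 - 15 = 51/4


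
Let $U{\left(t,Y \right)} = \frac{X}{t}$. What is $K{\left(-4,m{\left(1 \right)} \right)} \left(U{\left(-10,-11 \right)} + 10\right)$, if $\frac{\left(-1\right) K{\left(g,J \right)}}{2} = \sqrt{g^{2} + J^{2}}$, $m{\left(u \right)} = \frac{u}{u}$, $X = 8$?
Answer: $- \frac{92 \sqrt{17}}{5} \approx -75.865$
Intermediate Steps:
$U{\left(t,Y \right)} = \frac{8}{t}$
$m{\left(u \right)} = 1$
$K{\left(g,J \right)} = - 2 \sqrt{J^{2} + g^{2}}$ ($K{\left(g,J \right)} = - 2 \sqrt{g^{2} + J^{2}} = - 2 \sqrt{J^{2} + g^{2}}$)
$K{\left(-4,m{\left(1 \right)} \right)} \left(U{\left(-10,-11 \right)} + 10\right) = - 2 \sqrt{1^{2} + \left(-4\right)^{2}} \left(\frac{8}{-10} + 10\right) = - 2 \sqrt{1 + 16} \left(8 \left(- \frac{1}{10}\right) + 10\right) = - 2 \sqrt{17} \left(- \frac{4}{5} + 10\right) = - 2 \sqrt{17} \cdot \frac{46}{5} = - \frac{92 \sqrt{17}}{5}$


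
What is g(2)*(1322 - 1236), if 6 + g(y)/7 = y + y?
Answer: -1204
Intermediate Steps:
g(y) = -42 + 14*y (g(y) = -42 + 7*(y + y) = -42 + 7*(2*y) = -42 + 14*y)
g(2)*(1322 - 1236) = (-42 + 14*2)*(1322 - 1236) = (-42 + 28)*86 = -14*86 = -1204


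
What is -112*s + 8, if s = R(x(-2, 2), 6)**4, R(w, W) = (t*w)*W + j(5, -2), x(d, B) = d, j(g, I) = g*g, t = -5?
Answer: -5846469992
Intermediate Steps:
j(g, I) = g**2
R(w, W) = 25 - 5*W*w (R(w, W) = (-5*w)*W + 5**2 = -5*W*w + 25 = 25 - 5*W*w)
s = 52200625 (s = (25 - 5*6*(-2))**4 = (25 + 60)**4 = 85**4 = 52200625)
-112*s + 8 = -112*52200625 + 8 = -5846470000 + 8 = -5846469992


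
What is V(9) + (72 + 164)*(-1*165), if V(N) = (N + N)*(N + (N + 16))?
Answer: -38328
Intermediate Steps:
V(N) = 2*N*(16 + 2*N) (V(N) = (2*N)*(N + (16 + N)) = (2*N)*(16 + 2*N) = 2*N*(16 + 2*N))
V(9) + (72 + 164)*(-1*165) = 4*9*(8 + 9) + (72 + 164)*(-1*165) = 4*9*17 + 236*(-165) = 612 - 38940 = -38328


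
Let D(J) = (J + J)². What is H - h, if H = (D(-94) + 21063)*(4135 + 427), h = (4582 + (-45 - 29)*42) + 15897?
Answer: 257311363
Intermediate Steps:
D(J) = 4*J² (D(J) = (2*J)² = 4*J²)
h = 17371 (h = (4582 - 74*42) + 15897 = (4582 - 3108) + 15897 = 1474 + 15897 = 17371)
H = 257328734 (H = (4*(-94)² + 21063)*(4135 + 427) = (4*8836 + 21063)*4562 = (35344 + 21063)*4562 = 56407*4562 = 257328734)
H - h = 257328734 - 1*17371 = 257328734 - 17371 = 257311363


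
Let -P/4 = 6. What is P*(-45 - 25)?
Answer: 1680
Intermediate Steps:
P = -24 (P = -4*6 = -24)
P*(-45 - 25) = -24*(-45 - 25) = -24*(-70) = 1680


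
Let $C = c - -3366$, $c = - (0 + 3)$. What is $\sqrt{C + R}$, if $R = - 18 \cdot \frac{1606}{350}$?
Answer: $\frac{\sqrt{4018497}}{35} \approx 57.275$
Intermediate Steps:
$c = -3$ ($c = \left(-1\right) 3 = -3$)
$R = - \frac{14454}{175}$ ($R = - 18 \cdot 1606 \cdot \frac{1}{350} = \left(-18\right) \frac{803}{175} = - \frac{14454}{175} \approx -82.594$)
$C = 3363$ ($C = -3 - -3366 = -3 + 3366 = 3363$)
$\sqrt{C + R} = \sqrt{3363 - \frac{14454}{175}} = \sqrt{\frac{574071}{175}} = \frac{\sqrt{4018497}}{35}$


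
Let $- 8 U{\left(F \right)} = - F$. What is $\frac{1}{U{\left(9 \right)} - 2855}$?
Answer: $- \frac{8}{22831} \approx -0.0003504$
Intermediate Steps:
$U{\left(F \right)} = \frac{F}{8}$ ($U{\left(F \right)} = - \frac{\left(-1\right) F}{8} = \frac{F}{8}$)
$\frac{1}{U{\left(9 \right)} - 2855} = \frac{1}{\frac{1}{8} \cdot 9 - 2855} = \frac{1}{\frac{9}{8} + \left(-36450 + 33595\right)} = \frac{1}{\frac{9}{8} - 2855} = \frac{1}{- \frac{22831}{8}} = - \frac{8}{22831}$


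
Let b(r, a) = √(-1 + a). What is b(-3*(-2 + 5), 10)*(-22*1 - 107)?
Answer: -387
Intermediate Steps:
b(-3*(-2 + 5), 10)*(-22*1 - 107) = √(-1 + 10)*(-22*1 - 107) = √9*(-22 - 107) = 3*(-129) = -387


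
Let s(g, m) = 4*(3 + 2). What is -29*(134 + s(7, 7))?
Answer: -4466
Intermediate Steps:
s(g, m) = 20 (s(g, m) = 4*5 = 20)
-29*(134 + s(7, 7)) = -29*(134 + 20) = -29*154 = -4466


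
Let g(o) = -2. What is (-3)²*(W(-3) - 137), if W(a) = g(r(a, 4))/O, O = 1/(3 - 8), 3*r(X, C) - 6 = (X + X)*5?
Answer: -1143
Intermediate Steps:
r(X, C) = 2 + 10*X/3 (r(X, C) = 2 + ((X + X)*5)/3 = 2 + ((2*X)*5)/3 = 2 + (10*X)/3 = 2 + 10*X/3)
O = -⅕ (O = 1/(-5) = -⅕ ≈ -0.20000)
W(a) = 10 (W(a) = -2/(-⅕) = -2*(-5) = 10)
(-3)²*(W(-3) - 137) = (-3)²*(10 - 137) = 9*(-127) = -1143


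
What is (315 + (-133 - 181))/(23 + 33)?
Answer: 1/56 ≈ 0.017857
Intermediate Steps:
(315 + (-133 - 181))/(23 + 33) = (315 - 314)/56 = 1*(1/56) = 1/56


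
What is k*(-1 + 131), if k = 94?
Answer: 12220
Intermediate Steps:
k*(-1 + 131) = 94*(-1 + 131) = 94*130 = 12220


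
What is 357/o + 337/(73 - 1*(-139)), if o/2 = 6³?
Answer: 18439/7632 ≈ 2.4160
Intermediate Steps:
o = 432 (o = 2*6³ = 2*216 = 432)
357/o + 337/(73 - 1*(-139)) = 357/432 + 337/(73 - 1*(-139)) = 357*(1/432) + 337/(73 + 139) = 119/144 + 337/212 = 18439/7632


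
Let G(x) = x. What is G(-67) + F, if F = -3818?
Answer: -3885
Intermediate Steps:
G(-67) + F = -67 - 3818 = -3885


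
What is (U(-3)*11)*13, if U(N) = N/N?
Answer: 143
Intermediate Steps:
U(N) = 1
(U(-3)*11)*13 = (1*11)*13 = 11*13 = 143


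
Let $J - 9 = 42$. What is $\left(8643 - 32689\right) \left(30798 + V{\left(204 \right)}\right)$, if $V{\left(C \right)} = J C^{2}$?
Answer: $-51776183844$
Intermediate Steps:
$J = 51$ ($J = 9 + 42 = 51$)
$V{\left(C \right)} = 51 C^{2}$
$\left(8643 - 32689\right) \left(30798 + V{\left(204 \right)}\right) = \left(8643 - 32689\right) \left(30798 + 51 \cdot 204^{2}\right) = - 24046 \left(30798 + 51 \cdot 41616\right) = - 24046 \left(30798 + 2122416\right) = \left(-24046\right) 2153214 = -51776183844$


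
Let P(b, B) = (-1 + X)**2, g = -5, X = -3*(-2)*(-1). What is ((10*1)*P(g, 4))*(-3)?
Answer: -1470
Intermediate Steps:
X = -6 (X = 6*(-1) = -6)
P(b, B) = 49 (P(b, B) = (-1 - 6)**2 = (-7)**2 = 49)
((10*1)*P(g, 4))*(-3) = ((10*1)*49)*(-3) = (10*49)*(-3) = 490*(-3) = -1470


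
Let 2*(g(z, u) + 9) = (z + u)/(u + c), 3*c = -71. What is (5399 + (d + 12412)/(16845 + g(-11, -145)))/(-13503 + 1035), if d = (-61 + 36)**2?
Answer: -5750253434/13277251125 ≈ -0.43309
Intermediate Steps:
c = -71/3 (c = (1/3)*(-71) = -71/3 ≈ -23.667)
g(z, u) = -9 + (u + z)/(2*(-71/3 + u)) (g(z, u) = -9 + ((z + u)/(u - 71/3))/2 = -9 + ((u + z)/(-71/3 + u))/2 = -9 + (u + z)/(2*(-71/3 + u)))
d = 625 (d = (-25)**2 = 625)
(5399 + (d + 12412)/(16845 + g(-11, -145)))/(-13503 + 1035) = (5399 + (625 + 12412)/(16845 + 3*(426 - 11 - 17*(-145))/(2*(-71 + 3*(-145)))))/(-13503 + 1035) = (5399 + 13037/(16845 + 3*(426 - 11 + 2465)/(2*(-71 - 435))))/(-12468) = (5399 + 13037/(16845 + (3/2)*2880/(-506)))*(-1/12468) = (5399 + 13037/(16845 + (3/2)*(-1/506)*2880))*(-1/12468) = (5399 + 13037/(16845 - 2160/253))*(-1/12468) = (5399 + 13037/(4259625/253))*(-1/12468) = (5399 + 13037*(253/4259625))*(-1/12468) = (5399 + 3298361/4259625)*(-1/12468) = (23001013736/4259625)*(-1/12468) = -5750253434/13277251125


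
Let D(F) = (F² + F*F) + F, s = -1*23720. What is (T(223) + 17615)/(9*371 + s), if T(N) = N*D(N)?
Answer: -22246478/20381 ≈ -1091.5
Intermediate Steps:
s = -23720
D(F) = F + 2*F² (D(F) = (F² + F²) + F = 2*F² + F = F + 2*F²)
T(N) = N²*(1 + 2*N) (T(N) = N*(N*(1 + 2*N)) = N²*(1 + 2*N))
(T(223) + 17615)/(9*371 + s) = (223²*(1 + 2*223) + 17615)/(9*371 - 23720) = (49729*(1 + 446) + 17615)/(3339 - 23720) = (49729*447 + 17615)/(-20381) = (22228863 + 17615)*(-1/20381) = 22246478*(-1/20381) = -22246478/20381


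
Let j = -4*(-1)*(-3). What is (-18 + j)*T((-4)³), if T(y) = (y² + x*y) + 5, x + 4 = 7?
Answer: -117270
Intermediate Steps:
x = 3 (x = -4 + 7 = 3)
j = -12 (j = 4*(-3) = -12)
T(y) = 5 + y² + 3*y (T(y) = (y² + 3*y) + 5 = 5 + y² + 3*y)
(-18 + j)*T((-4)³) = (-18 - 12)*(5 + ((-4)³)² + 3*(-4)³) = -30*(5 + (-64)² + 3*(-64)) = -30*(5 + 4096 - 192) = -30*3909 = -117270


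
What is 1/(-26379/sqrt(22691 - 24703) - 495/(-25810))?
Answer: 14280673/257525453244528 - 6508345097*I*sqrt(503)/85841817748176 ≈ 5.5453e-8 - 0.0017004*I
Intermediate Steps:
1/(-26379/sqrt(22691 - 24703) - 495/(-25810)) = 1/(-26379*(-I*sqrt(503)/1006) - 495*(-1/25810)) = 1/(-26379*(-I*sqrt(503)/1006) + 99/5162) = 1/(-(-26379)*I*sqrt(503)/1006 + 99/5162) = 1/(26379*I*sqrt(503)/1006 + 99/5162) = 1/(99/5162 + 26379*I*sqrt(503)/1006)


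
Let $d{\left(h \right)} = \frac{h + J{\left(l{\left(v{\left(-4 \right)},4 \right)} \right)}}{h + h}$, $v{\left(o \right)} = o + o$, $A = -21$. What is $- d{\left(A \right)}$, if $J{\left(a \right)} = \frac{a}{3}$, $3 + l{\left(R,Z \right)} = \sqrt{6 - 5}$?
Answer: $- \frac{65}{126} \approx -0.51587$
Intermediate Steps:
$v{\left(o \right)} = 2 o$
$l{\left(R,Z \right)} = -2$ ($l{\left(R,Z \right)} = -3 + \sqrt{6 - 5} = -3 + \sqrt{1} = -3 + 1 = -2$)
$J{\left(a \right)} = \frac{a}{3}$ ($J{\left(a \right)} = a \frac{1}{3} = \frac{a}{3}$)
$d{\left(h \right)} = \frac{- \frac{2}{3} + h}{2 h}$ ($d{\left(h \right)} = \frac{h + \frac{1}{3} \left(-2\right)}{h + h} = \frac{h - \frac{2}{3}}{2 h} = \left(- \frac{2}{3} + h\right) \frac{1}{2 h} = \frac{- \frac{2}{3} + h}{2 h}$)
$- d{\left(A \right)} = - \frac{-2 + 3 \left(-21\right)}{6 \left(-21\right)} = - \frac{\left(-1\right) \left(-2 - 63\right)}{6 \cdot 21} = - \frac{\left(-1\right) \left(-65\right)}{6 \cdot 21} = \left(-1\right) \frac{65}{126} = - \frac{65}{126}$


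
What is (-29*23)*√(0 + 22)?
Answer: -667*√22 ≈ -3128.5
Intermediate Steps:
(-29*23)*√(0 + 22) = -667*√22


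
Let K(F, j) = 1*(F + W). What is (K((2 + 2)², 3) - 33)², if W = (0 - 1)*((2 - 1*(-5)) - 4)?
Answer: 400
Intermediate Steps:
W = -3 (W = -((2 + 5) - 4) = -(7 - 4) = -1*3 = -3)
K(F, j) = -3 + F (K(F, j) = 1*(F - 3) = 1*(-3 + F) = -3 + F)
(K((2 + 2)², 3) - 33)² = ((-3 + (2 + 2)²) - 33)² = ((-3 + 4²) - 33)² = ((-3 + 16) - 33)² = (13 - 33)² = (-20)² = 400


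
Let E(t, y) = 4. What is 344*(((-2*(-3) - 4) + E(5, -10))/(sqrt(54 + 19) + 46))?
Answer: 31648/681 - 688*sqrt(73)/681 ≈ 37.841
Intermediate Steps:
344*(((-2*(-3) - 4) + E(5, -10))/(sqrt(54 + 19) + 46)) = 344*(((-2*(-3) - 4) + 4)/(sqrt(54 + 19) + 46)) = 344*(((6 - 4) + 4)/(sqrt(73) + 46)) = 344*((2 + 4)/(46 + sqrt(73))) = 344*(6/(46 + sqrt(73))) = 2064/(46 + sqrt(73))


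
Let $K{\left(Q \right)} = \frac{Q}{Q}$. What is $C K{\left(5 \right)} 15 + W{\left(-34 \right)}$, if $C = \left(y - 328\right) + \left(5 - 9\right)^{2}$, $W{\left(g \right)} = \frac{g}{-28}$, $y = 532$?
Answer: $\frac{46217}{14} \approx 3301.2$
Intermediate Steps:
$W{\left(g \right)} = - \frac{g}{28}$ ($W{\left(g \right)} = g \left(- \frac{1}{28}\right) = - \frac{g}{28}$)
$K{\left(Q \right)} = 1$
$C = 220$ ($C = \left(532 - 328\right) + \left(5 - 9\right)^{2} = 204 + \left(-4\right)^{2} = 204 + 16 = 220$)
$C K{\left(5 \right)} 15 + W{\left(-34 \right)} = 220 \cdot 1 \cdot 15 - - \frac{17}{14} = 220 \cdot 15 + \frac{17}{14} = 3300 + \frac{17}{14} = \frac{46217}{14}$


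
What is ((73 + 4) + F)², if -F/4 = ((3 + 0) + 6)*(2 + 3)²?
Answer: 677329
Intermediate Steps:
F = -900 (F = -4*((3 + 0) + 6)*(2 + 3)² = -4*(3 + 6)*5² = -36*25 = -4*225 = -900)
((73 + 4) + F)² = ((73 + 4) - 900)² = (77 - 900)² = (-823)² = 677329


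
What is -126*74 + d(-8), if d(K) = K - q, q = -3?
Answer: -9329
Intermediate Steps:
d(K) = 3 + K (d(K) = K - 1*(-3) = K + 3 = 3 + K)
-126*74 + d(-8) = -126*74 + (3 - 8) = -9324 - 5 = -9329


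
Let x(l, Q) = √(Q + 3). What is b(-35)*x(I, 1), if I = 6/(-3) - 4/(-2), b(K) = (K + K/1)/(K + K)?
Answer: 2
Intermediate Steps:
b(K) = 1 (b(K) = (K + K*1)/((2*K)) = (K + K)*(1/(2*K)) = (2*K)*(1/(2*K)) = 1)
I = 0 (I = 6*(-⅓) - 4*(-½) = -2 + 2 = 0)
x(l, Q) = √(3 + Q)
b(-35)*x(I, 1) = 1*√(3 + 1) = 1*√4 = 1*2 = 2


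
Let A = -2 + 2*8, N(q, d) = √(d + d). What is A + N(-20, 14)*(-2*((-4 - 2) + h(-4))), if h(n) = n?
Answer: 14 + 40*√7 ≈ 119.83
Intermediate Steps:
N(q, d) = √2*√d (N(q, d) = √(2*d) = √2*√d)
A = 14 (A = -2 + 16 = 14)
A + N(-20, 14)*(-2*((-4 - 2) + h(-4))) = 14 + (√2*√14)*(-2*((-4 - 2) - 4)) = 14 + (2*√7)*(-2*(-6 - 4)) = 14 + (2*√7)*(-2*(-10)) = 14 + (2*√7)*20 = 14 + 40*√7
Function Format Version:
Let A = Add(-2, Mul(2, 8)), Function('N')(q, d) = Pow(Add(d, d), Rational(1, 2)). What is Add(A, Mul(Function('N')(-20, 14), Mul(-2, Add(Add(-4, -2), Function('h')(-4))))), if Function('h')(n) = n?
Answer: Add(14, Mul(40, Pow(7, Rational(1, 2)))) ≈ 119.83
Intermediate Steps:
Function('N')(q, d) = Mul(Pow(2, Rational(1, 2)), Pow(d, Rational(1, 2))) (Function('N')(q, d) = Pow(Mul(2, d), Rational(1, 2)) = Mul(Pow(2, Rational(1, 2)), Pow(d, Rational(1, 2))))
A = 14 (A = Add(-2, 16) = 14)
Add(A, Mul(Function('N')(-20, 14), Mul(-2, Add(Add(-4, -2), Function('h')(-4))))) = Add(14, Mul(Mul(Pow(2, Rational(1, 2)), Pow(14, Rational(1, 2))), Mul(-2, Add(Add(-4, -2), -4)))) = Add(14, Mul(Mul(2, Pow(7, Rational(1, 2))), Mul(-2, Add(-6, -4)))) = Add(14, Mul(Mul(2, Pow(7, Rational(1, 2))), Mul(-2, -10))) = Add(14, Mul(Mul(2, Pow(7, Rational(1, 2))), 20)) = Add(14, Mul(40, Pow(7, Rational(1, 2))))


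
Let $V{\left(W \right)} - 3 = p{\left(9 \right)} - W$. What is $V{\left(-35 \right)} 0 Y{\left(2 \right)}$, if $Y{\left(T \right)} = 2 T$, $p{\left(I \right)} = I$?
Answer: $0$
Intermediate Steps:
$V{\left(W \right)} = 12 - W$ ($V{\left(W \right)} = 3 - \left(-9 + W\right) = 12 - W$)
$V{\left(-35 \right)} 0 Y{\left(2 \right)} = \left(12 - -35\right) 0 \cdot 2 \cdot 2 = \left(12 + 35\right) 0 \cdot 4 = 47 \cdot 0 = 0$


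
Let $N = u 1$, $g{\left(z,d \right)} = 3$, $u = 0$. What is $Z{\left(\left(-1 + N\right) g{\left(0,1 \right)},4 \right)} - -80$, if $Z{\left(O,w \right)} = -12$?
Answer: $68$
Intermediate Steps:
$N = 0$ ($N = 0 \cdot 1 = 0$)
$Z{\left(\left(-1 + N\right) g{\left(0,1 \right)},4 \right)} - -80 = -12 - -80 = -12 + 80 = 68$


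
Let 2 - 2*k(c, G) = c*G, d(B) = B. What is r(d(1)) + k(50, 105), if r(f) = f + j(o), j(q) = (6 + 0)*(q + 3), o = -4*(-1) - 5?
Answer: -2611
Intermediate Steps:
k(c, G) = 1 - G*c/2 (k(c, G) = 1 - c*G/2 = 1 - G*c/2)
o = -1 (o = 4 - 5 = -1)
j(q) = 18 + 6*q (j(q) = 6*(3 + q) = 18 + 6*q)
r(f) = 12 + f (r(f) = f + (18 + 6*(-1)) = f + (18 - 6) = f + 12 = 12 + f)
r(d(1)) + k(50, 105) = (12 + 1) + (1 - ½*105*50) = 13 + (1 - 2625) = 13 - 2624 = -2611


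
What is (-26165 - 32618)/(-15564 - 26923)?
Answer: 58783/42487 ≈ 1.3836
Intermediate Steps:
(-26165 - 32618)/(-15564 - 26923) = -58783/(-42487) = -58783*(-1/42487) = 58783/42487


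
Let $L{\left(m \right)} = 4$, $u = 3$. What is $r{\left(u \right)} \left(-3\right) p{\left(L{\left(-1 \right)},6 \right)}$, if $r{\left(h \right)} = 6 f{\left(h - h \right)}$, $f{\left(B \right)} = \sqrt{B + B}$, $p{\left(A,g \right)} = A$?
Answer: $0$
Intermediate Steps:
$f{\left(B \right)} = \sqrt{2} \sqrt{B}$ ($f{\left(B \right)} = \sqrt{2 B} = \sqrt{2} \sqrt{B}$)
$r{\left(h \right)} = 0$ ($r{\left(h \right)} = 6 \sqrt{2} \sqrt{h - h} = 6 \sqrt{2} \sqrt{0} = 6 \sqrt{2} \cdot 0 = 6 \cdot 0 = 0$)
$r{\left(u \right)} \left(-3\right) p{\left(L{\left(-1 \right)},6 \right)} = 0 \left(-3\right) 4 = 0 \cdot 4 = 0$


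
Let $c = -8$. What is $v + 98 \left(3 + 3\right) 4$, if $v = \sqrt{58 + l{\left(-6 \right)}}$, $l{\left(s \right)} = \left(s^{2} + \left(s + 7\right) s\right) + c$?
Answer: $2352 + 4 \sqrt{5} \approx 2360.9$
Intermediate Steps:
$l{\left(s \right)} = -8 + s^{2} + s \left(7 + s\right)$ ($l{\left(s \right)} = \left(s^{2} + \left(s + 7\right) s\right) - 8 = \left(s^{2} + \left(7 + s\right) s\right) - 8 = \left(s^{2} + s \left(7 + s\right)\right) - 8 = -8 + s^{2} + s \left(7 + s\right)$)
$v = 4 \sqrt{5}$ ($v = \sqrt{58 + \left(-8 + 2 \left(-6\right)^{2} + 7 \left(-6\right)\right)} = \sqrt{58 - -22} = \sqrt{58 + 22} = \sqrt{80} = 4 \sqrt{5} \approx 8.9443$)
$v + 98 \left(3 + 3\right) 4 = 4 \sqrt{5} + 98 \left(3 + 3\right) 4 = 4 \sqrt{5} + 98 \cdot 6 \cdot 4 = 4 \sqrt{5} + 98 \cdot 24 = 4 \sqrt{5} + 2352 = 2352 + 4 \sqrt{5}$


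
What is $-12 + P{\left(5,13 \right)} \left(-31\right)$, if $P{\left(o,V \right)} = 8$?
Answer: $-260$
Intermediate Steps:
$-12 + P{\left(5,13 \right)} \left(-31\right) = -12 + 8 \left(-31\right) = -12 - 248 = -260$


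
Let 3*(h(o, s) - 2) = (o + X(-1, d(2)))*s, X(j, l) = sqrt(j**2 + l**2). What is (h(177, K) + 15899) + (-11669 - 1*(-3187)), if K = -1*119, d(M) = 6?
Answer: 398 - 119*sqrt(37)/3 ≈ 156.72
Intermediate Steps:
K = -119
h(o, s) = 2 + s*(o + sqrt(37))/3 (h(o, s) = 2 + ((o + sqrt((-1)**2 + 6**2))*s)/3 = 2 + ((o + sqrt(1 + 36))*s)/3 = 2 + ((o + sqrt(37))*s)/3 = 2 + (s*(o + sqrt(37)))/3 = 2 + s*(o + sqrt(37))/3)
(h(177, K) + 15899) + (-11669 - 1*(-3187)) = ((2 + (1/3)*177*(-119) + (1/3)*(-119)*sqrt(37)) + 15899) + (-11669 - 1*(-3187)) = ((2 - 7021 - 119*sqrt(37)/3) + 15899) + (-11669 + 3187) = ((-7019 - 119*sqrt(37)/3) + 15899) - 8482 = (8880 - 119*sqrt(37)/3) - 8482 = 398 - 119*sqrt(37)/3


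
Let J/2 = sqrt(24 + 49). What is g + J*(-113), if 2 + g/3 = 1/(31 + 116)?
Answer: -293/49 - 226*sqrt(73) ≈ -1936.9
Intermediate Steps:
g = -293/49 (g = -6 + 3/(31 + 116) = -6 + 3/147 = -6 + 3*(1/147) = -6 + 1/49 = -293/49 ≈ -5.9796)
J = 2*sqrt(73) (J = 2*sqrt(24 + 49) = 2*sqrt(73) ≈ 17.088)
g + J*(-113) = -293/49 + (2*sqrt(73))*(-113) = -293/49 - 226*sqrt(73)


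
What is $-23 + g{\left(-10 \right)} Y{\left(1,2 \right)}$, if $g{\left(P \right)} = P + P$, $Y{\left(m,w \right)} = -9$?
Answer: $157$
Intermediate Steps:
$g{\left(P \right)} = 2 P$
$-23 + g{\left(-10 \right)} Y{\left(1,2 \right)} = -23 + 2 \left(-10\right) \left(-9\right) = -23 - -180 = -23 + 180 = 157$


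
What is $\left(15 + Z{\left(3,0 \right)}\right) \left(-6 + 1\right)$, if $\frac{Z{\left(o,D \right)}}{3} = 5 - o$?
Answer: $-105$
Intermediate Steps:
$Z{\left(o,D \right)} = 15 - 3 o$ ($Z{\left(o,D \right)} = 3 \left(5 - o\right) = 15 - 3 o$)
$\left(15 + Z{\left(3,0 \right)}\right) \left(-6 + 1\right) = \left(15 + \left(15 - 9\right)\right) \left(-6 + 1\right) = \left(15 + \left(15 - 9\right)\right) \left(-5\right) = \left(15 + 6\right) \left(-5\right) = 21 \left(-5\right) = -105$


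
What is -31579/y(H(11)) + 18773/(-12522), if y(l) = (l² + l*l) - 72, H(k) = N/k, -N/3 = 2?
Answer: 7947517013/18031680 ≈ 440.75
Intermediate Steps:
N = -6 (N = -3*2 = -6)
H(k) = -6/k
y(l) = -72 + 2*l² (y(l) = (l² + l²) - 72 = 2*l² - 72 = -72 + 2*l²)
-31579/y(H(11)) + 18773/(-12522) = -31579/(-72 + 2*(-6/11)²) + 18773/(-12522) = -31579/(-72 + 2*(-6*1/11)²) + 18773*(-1/12522) = -31579/(-72 + 2*(-6/11)²) - 18773/12522 = -31579/(-72 + 2*(36/121)) - 18773/12522 = -31579/(-72 + 72/121) - 18773/12522 = -31579/(-8640/121) - 18773/12522 = -31579*(-121/8640) - 18773/12522 = 3821059/8640 - 18773/12522 = 7947517013/18031680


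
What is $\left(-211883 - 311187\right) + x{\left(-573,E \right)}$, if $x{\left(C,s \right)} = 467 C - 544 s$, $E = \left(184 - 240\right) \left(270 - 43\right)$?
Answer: $6124667$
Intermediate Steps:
$E = -12712$ ($E = \left(-56\right) 227 = -12712$)
$x{\left(C,s \right)} = - 544 s + 467 C$
$\left(-211883 - 311187\right) + x{\left(-573,E \right)} = \left(-211883 - 311187\right) + \left(\left(-544\right) \left(-12712\right) + 467 \left(-573\right)\right) = -523070 + \left(6915328 - 267591\right) = -523070 + 6647737 = 6124667$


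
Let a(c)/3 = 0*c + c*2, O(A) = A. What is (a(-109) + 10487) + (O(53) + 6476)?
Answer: 16362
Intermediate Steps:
a(c) = 6*c (a(c) = 3*(0*c + c*2) = 3*(0 + 2*c) = 3*(2*c) = 6*c)
(a(-109) + 10487) + (O(53) + 6476) = (6*(-109) + 10487) + (53 + 6476) = (-654 + 10487) + 6529 = 9833 + 6529 = 16362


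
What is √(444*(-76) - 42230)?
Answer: I*√75974 ≈ 275.63*I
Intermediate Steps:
√(444*(-76) - 42230) = √(-33744 - 42230) = √(-75974) = I*√75974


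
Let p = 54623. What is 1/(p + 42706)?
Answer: 1/97329 ≈ 1.0274e-5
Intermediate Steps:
1/(p + 42706) = 1/(54623 + 42706) = 1/97329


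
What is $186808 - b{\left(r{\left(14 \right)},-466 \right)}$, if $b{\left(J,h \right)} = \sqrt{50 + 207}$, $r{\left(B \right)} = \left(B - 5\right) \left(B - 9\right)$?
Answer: $186808 - \sqrt{257} \approx 1.8679 \cdot 10^{5}$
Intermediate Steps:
$r{\left(B \right)} = \left(-9 + B\right) \left(-5 + B\right)$ ($r{\left(B \right)} = \left(-5 + B\right) \left(-9 + B\right) = \left(-9 + B\right) \left(-5 + B\right)$)
$b{\left(J,h \right)} = \sqrt{257}$
$186808 - b{\left(r{\left(14 \right)},-466 \right)} = 186808 - \sqrt{257}$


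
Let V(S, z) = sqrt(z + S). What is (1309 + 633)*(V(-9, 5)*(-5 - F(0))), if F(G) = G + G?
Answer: -19420*I ≈ -19420.0*I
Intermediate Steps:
V(S, z) = sqrt(S + z)
F(G) = 2*G
(1309 + 633)*(V(-9, 5)*(-5 - F(0))) = (1309 + 633)*(sqrt(-9 + 5)*(-5 - 2*0)) = 1942*(sqrt(-4)*(-5 - 1*0)) = 1942*((2*I)*(-5 + 0)) = 1942*((2*I)*(-5)) = 1942*(-10*I) = -19420*I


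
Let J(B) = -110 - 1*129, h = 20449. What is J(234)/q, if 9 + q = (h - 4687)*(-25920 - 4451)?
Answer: 239/478707711 ≈ 4.9926e-7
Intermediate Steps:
J(B) = -239 (J(B) = -110 - 129 = -239)
q = -478707711 (q = -9 + (20449 - 4687)*(-25920 - 4451) = -9 + 15762*(-30371) = -9 - 478707702 = -478707711)
J(234)/q = -239/(-478707711) = -239*(-1/478707711) = 239/478707711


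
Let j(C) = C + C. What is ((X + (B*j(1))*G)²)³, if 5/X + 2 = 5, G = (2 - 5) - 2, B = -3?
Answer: 735091890625/729 ≈ 1.0084e+9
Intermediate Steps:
j(C) = 2*C
G = -5 (G = -3 - 2 = -5)
X = 5/3 (X = 5/(-2 + 5) = 5/3 ≈ 1.6667)
((X + (B*j(1))*G)²)³ = ((5/3 - 6*(-5))²)³ = ((5/3 + 30)²)³ = ((95/3)²)³ = (9025/9)³ = 735091890625/729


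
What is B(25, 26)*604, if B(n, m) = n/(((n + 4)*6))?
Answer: 7550/87 ≈ 86.782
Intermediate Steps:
B(n, m) = n/(24 + 6*n) (B(n, m) = n/(((4 + n)*6)) = n/(24 + 6*n))
B(25, 26)*604 = ((1/6)*25/(4 + 25))*604 = ((1/6)*25/29)*604 = ((1/6)*25*(1/29))*604 = (25/174)*604 = 7550/87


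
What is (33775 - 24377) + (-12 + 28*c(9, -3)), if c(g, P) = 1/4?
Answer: 9393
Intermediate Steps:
c(g, P) = ¼
(33775 - 24377) + (-12 + 28*c(9, -3)) = (33775 - 24377) + (-12 + 28*(¼)) = 9398 + (-12 + 7) = 9398 - 5 = 9393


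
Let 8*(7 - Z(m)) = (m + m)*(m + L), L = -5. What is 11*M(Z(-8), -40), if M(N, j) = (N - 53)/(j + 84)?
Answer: -18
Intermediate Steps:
Z(m) = 7 - m*(-5 + m)/4 (Z(m) = 7 - (m + m)*(m - 5)/8 = 7 - 2*m*(-5 + m)/8 = 7 - m*(-5 + m)/4)
M(N, j) = (-53 + N)/(84 + j)
11*M(Z(-8), -40) = 11*((-53 + (7 - ¼*(-8)² + (5/4)*(-8)))/(84 - 40)) = 11*((-53 + (7 - ¼*64 - 10))/44) = 11*((-53 + (7 - 16 - 10))/44) = 11*((-53 - 19)/44) = 11*((1/44)*(-72)) = 11*(-18/11) = -18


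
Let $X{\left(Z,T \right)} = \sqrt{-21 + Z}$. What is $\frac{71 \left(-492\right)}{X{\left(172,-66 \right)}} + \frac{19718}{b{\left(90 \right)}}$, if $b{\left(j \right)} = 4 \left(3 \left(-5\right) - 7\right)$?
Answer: $- \frac{9859}{44} - \frac{34932 \sqrt{151}}{151} \approx -3066.8$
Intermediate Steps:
$b{\left(j \right)} = -88$ ($b{\left(j \right)} = 4 \left(-15 - 7\right) = 4 \left(-22\right) = -88$)
$\frac{71 \left(-492\right)}{X{\left(172,-66 \right)}} + \frac{19718}{b{\left(90 \right)}} = \frac{71 \left(-492\right)}{\sqrt{-21 + 172}} + \frac{19718}{-88} = - \frac{34932}{\sqrt{151}} + 19718 \left(- \frac{1}{88}\right) = - 34932 \frac{\sqrt{151}}{151} - \frac{9859}{44} = - \frac{34932 \sqrt{151}}{151} - \frac{9859}{44} = - \frac{9859}{44} - \frac{34932 \sqrt{151}}{151}$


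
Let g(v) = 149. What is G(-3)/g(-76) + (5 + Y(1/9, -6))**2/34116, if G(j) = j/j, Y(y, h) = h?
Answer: 34265/5083284 ≈ 0.0067407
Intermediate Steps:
G(j) = 1
G(-3)/g(-76) + (5 + Y(1/9, -6))**2/34116 = 1/149 + (5 - 6)**2/34116 = 1*(1/149) + (-1)**2*(1/34116) = 1/149 + 1*(1/34116) = 1/149 + 1/34116 = 34265/5083284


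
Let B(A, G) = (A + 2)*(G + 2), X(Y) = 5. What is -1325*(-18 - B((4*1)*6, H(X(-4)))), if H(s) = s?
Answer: 265000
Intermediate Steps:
B(A, G) = (2 + A)*(2 + G)
-1325*(-18 - B((4*1)*6, H(X(-4)))) = -1325*(-18 - (4 + 2*((4*1)*6) + 2*5 + ((4*1)*6)*5)) = -1325*(-18 - (4 + 2*(4*6) + 10 + (4*6)*5)) = -1325*(-18 - (4 + 2*24 + 10 + 24*5)) = -1325*(-18 - (4 + 48 + 10 + 120)) = -1325*(-18 - 1*182) = -1325*(-18 - 182) = -1325*(-200) = 265000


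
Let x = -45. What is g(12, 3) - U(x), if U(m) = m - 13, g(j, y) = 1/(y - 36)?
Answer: 1913/33 ≈ 57.970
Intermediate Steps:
g(j, y) = 1/(-36 + y)
U(m) = -13 + m
g(12, 3) - U(x) = 1/(-36 + 3) - (-13 - 45) = 1/(-33) - 1*(-58) = -1/33 + 58 = 1913/33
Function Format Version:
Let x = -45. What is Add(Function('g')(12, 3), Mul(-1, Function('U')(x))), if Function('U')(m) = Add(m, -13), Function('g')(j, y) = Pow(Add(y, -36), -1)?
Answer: Rational(1913, 33) ≈ 57.970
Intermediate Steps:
Function('g')(j, y) = Pow(Add(-36, y), -1)
Function('U')(m) = Add(-13, m)
Add(Function('g')(12, 3), Mul(-1, Function('U')(x))) = Add(Pow(Add(-36, 3), -1), Mul(-1, Add(-13, -45))) = Add(Pow(-33, -1), Mul(-1, -58)) = Add(Rational(-1, 33), 58) = Rational(1913, 33)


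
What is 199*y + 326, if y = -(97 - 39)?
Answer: -11216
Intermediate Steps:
y = -58 (y = -1*58 = -58)
199*y + 326 = 199*(-58) + 326 = -11542 + 326 = -11216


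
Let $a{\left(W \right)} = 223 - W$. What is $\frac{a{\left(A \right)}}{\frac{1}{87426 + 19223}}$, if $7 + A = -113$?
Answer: $36580607$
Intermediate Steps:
$A = -120$ ($A = -7 - 113 = -120$)
$\frac{a{\left(A \right)}}{\frac{1}{87426 + 19223}} = \frac{223 - -120}{\frac{1}{87426 + 19223}} = \frac{223 + 120}{\frac{1}{106649}} = 343 \frac{1}{\frac{1}{106649}} = 343 \cdot 106649 = 36580607$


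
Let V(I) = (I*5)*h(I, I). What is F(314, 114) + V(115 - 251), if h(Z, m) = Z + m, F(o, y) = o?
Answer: 185274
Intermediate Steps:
V(I) = 10*I² (V(I) = (I*5)*(I + I) = (5*I)*(2*I) = 10*I²)
F(314, 114) + V(115 - 251) = 314 + 10*(115 - 251)² = 314 + 10*(-136)² = 314 + 10*18496 = 314 + 184960 = 185274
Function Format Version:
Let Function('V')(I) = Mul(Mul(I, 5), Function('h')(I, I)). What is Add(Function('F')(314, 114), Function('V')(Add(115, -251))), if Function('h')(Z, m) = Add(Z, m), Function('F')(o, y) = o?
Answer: 185274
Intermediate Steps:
Function('V')(I) = Mul(10, Pow(I, 2)) (Function('V')(I) = Mul(Mul(I, 5), Add(I, I)) = Mul(Mul(5, I), Mul(2, I)) = Mul(10, Pow(I, 2)))
Add(Function('F')(314, 114), Function('V')(Add(115, -251))) = Add(314, Mul(10, Pow(Add(115, -251), 2))) = Add(314, Mul(10, Pow(-136, 2))) = Add(314, Mul(10, 18496)) = Add(314, 184960) = 185274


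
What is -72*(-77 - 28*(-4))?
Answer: -2520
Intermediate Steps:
-72*(-77 - 28*(-4)) = -72*(-77 + 112) = -72*35 = -2520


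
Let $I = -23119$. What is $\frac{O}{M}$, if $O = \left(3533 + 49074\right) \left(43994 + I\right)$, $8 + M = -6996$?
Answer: $- \frac{1098171125}{7004} \approx -1.5679 \cdot 10^{5}$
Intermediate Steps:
$M = -7004$ ($M = -8 - 6996 = -7004$)
$O = 1098171125$ ($O = \left(3533 + 49074\right) \left(43994 - 23119\right) = 52607 \cdot 20875 = 1098171125$)
$\frac{O}{M} = \frac{1098171125}{-7004} = 1098171125 \left(- \frac{1}{7004}\right) = - \frac{1098171125}{7004}$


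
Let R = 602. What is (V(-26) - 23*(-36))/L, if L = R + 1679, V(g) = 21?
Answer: 849/2281 ≈ 0.37221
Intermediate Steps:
L = 2281 (L = 602 + 1679 = 2281)
(V(-26) - 23*(-36))/L = (21 - 23*(-36))/2281 = (21 - 1*(-828))*(1/2281) = (21 + 828)*(1/2281) = 849*(1/2281) = 849/2281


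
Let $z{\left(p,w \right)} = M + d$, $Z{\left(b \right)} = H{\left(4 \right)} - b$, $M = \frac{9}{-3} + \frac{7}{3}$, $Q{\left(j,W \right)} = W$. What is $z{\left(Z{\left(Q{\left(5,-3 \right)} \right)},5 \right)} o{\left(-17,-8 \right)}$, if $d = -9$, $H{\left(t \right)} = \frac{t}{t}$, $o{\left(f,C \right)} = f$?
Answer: $\frac{493}{3} \approx 164.33$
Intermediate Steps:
$H{\left(t \right)} = 1$
$M = - \frac{2}{3}$ ($M = 9 \left(- \frac{1}{3}\right) + 7 \cdot \frac{1}{3} = -3 + \frac{7}{3} = - \frac{2}{3} \approx -0.66667$)
$Z{\left(b \right)} = 1 - b$
$z{\left(p,w \right)} = - \frac{29}{3}$ ($z{\left(p,w \right)} = - \frac{2}{3} - 9 = - \frac{29}{3}$)
$z{\left(Z{\left(Q{\left(5,-3 \right)} \right)},5 \right)} o{\left(-17,-8 \right)} = \left(- \frac{29}{3}\right) \left(-17\right) = \frac{493}{3}$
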